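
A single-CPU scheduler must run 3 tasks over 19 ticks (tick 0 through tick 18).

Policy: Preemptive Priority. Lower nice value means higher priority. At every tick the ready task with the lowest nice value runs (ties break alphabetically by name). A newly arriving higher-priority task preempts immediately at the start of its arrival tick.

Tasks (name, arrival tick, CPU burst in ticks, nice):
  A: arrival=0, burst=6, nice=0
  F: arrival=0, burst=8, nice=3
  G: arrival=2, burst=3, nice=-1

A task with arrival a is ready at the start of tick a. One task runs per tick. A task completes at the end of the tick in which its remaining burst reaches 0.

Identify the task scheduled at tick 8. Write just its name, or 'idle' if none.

running at tick 8 = A

t=0: ready={A,F} → run A
t=1: ready={A,F} → run A
t=2: ready={A,F,G} → run G
t=3: ready={A,F,G} → run G
t=4: ready={A,F,G} → run G
t=5: ready={A,F} → run A
t=6: ready={A,F} → run A
t=7: ready={A,F} → run A
t=8: ready={A,F} → run A
t=9: ready={F} → run F
t=10: ready={F} → run F
t=11: ready={F} → run F
t=12: ready={F} → run F
t=13: ready={F} → run F
t=14: ready={F} → run F
t=15: ready={F} → run F
t=16: ready={F} → run F
t=17: (idle)
t=18: (idle)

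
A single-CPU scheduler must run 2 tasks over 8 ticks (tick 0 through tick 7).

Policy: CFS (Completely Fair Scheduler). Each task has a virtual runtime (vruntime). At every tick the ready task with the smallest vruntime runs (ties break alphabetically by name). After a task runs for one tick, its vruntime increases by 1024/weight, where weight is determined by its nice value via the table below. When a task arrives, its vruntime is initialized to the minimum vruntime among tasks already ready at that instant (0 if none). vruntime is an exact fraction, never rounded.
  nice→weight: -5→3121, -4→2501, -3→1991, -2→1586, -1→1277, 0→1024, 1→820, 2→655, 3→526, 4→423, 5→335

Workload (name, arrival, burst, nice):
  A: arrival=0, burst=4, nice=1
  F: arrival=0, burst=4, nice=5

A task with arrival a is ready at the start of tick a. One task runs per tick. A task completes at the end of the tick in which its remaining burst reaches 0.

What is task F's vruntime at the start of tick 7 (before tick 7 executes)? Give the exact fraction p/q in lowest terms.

t=0: vr[A=0 F=0] → run A
t=1: vr[A=256/205 F=0] → run F
t=2: vr[A=256/205 F=1024/335] → run A
t=3: vr[A=512/205 F=1024/335] → run A
t=4: vr[A=768/205 F=1024/335] → run F
t=5: vr[A=768/205 F=2048/335] → run A
t=6: vr[F=2048/335] → run F
t=7: vr[F=3072/335] → run F

vruntime(F, start of tick 7) = 3072/335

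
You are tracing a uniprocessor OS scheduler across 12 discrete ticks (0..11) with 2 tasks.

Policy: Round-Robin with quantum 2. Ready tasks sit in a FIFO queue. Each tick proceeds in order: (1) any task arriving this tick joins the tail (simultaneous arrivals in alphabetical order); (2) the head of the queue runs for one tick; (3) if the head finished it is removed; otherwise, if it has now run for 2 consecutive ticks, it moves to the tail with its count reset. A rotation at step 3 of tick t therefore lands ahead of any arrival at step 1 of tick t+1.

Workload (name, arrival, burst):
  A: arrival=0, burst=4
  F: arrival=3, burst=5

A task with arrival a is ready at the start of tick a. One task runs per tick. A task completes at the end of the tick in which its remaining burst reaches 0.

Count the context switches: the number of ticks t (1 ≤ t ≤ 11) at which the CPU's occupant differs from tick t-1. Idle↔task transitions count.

context switches = 2

t=0: queue=[A] q_used=0 → run A
t=1: queue=[A] q_used=1 → run A
t=2: queue=[A] q_used=0 → run A
t=3: queue=[A,F] q_used=1 → run A
t=4: queue=[F] q_used=0 → run F
t=5: queue=[F] q_used=1 → run F
t=6: queue=[F] q_used=0 → run F
t=7: queue=[F] q_used=1 → run F
t=8: queue=[F] q_used=0 → run F
t=9: (idle)
t=10: (idle)
t=11: (idle)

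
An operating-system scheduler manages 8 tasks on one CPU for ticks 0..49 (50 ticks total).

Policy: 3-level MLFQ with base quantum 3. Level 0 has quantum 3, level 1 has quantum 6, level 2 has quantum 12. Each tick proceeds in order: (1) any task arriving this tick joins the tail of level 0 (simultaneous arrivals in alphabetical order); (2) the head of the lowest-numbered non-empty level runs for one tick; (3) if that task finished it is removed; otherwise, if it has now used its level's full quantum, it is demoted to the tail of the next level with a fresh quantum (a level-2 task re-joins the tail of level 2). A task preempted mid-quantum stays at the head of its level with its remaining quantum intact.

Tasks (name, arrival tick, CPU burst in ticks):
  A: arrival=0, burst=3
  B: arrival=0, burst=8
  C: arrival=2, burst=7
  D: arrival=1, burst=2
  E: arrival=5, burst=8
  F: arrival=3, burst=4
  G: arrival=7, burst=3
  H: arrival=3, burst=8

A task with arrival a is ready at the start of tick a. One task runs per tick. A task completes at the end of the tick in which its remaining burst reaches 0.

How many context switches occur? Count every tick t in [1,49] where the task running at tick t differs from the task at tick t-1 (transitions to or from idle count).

context switches = 13

t=0: L0/L1/L2 = AB/-/- → run A
t=1: L0/L1/L2 = ABD/-/- → run A
t=2: L0/L1/L2 = ABDC/-/- → run A
t=3: L0/L1/L2 = BDCFH/-/- → run B
t=4: L0/L1/L2 = BDCFH/-/- → run B
t=5: L0/L1/L2 = BDCFHE/-/- → run B
t=6: L0/L1/L2 = DCFHE/B/- → run D
t=7: L0/L1/L2 = DCFHEG/B/- → run D
t=8: L0/L1/L2 = CFHEG/B/- → run C
t=9: L0/L1/L2 = CFHEG/B/- → run C
t=10: L0/L1/L2 = CFHEG/B/- → run C
t=11: L0/L1/L2 = FHEG/BC/- → run F
t=12: L0/L1/L2 = FHEG/BC/- → run F
t=13: L0/L1/L2 = FHEG/BC/- → run F
t=14: L0/L1/L2 = HEG/BCF/- → run H
t=15: L0/L1/L2 = HEG/BCF/- → run H
t=16: L0/L1/L2 = HEG/BCF/- → run H
t=17: L0/L1/L2 = EG/BCFH/- → run E
t=18: L0/L1/L2 = EG/BCFH/- → run E
t=19: L0/L1/L2 = EG/BCFH/- → run E
t=20: L0/L1/L2 = G/BCFHE/- → run G
t=21: L0/L1/L2 = G/BCFHE/- → run G
t=22: L0/L1/L2 = G/BCFHE/- → run G
t=23: L0/L1/L2 = -/BCFHE/- → run B
t=24: L0/L1/L2 = -/BCFHE/- → run B
t=25: L0/L1/L2 = -/BCFHE/- → run B
t=26: L0/L1/L2 = -/BCFHE/- → run B
t=27: L0/L1/L2 = -/BCFHE/- → run B
t=28: L0/L1/L2 = -/CFHE/- → run C
t=29: L0/L1/L2 = -/CFHE/- → run C
t=30: L0/L1/L2 = -/CFHE/- → run C
t=31: L0/L1/L2 = -/CFHE/- → run C
t=32: L0/L1/L2 = -/FHE/- → run F
t=33: L0/L1/L2 = -/HE/- → run H
t=34: L0/L1/L2 = -/HE/- → run H
t=35: L0/L1/L2 = -/HE/- → run H
t=36: L0/L1/L2 = -/HE/- → run H
t=37: L0/L1/L2 = -/HE/- → run H
t=38: L0/L1/L2 = -/E/- → run E
t=39: L0/L1/L2 = -/E/- → run E
t=40: L0/L1/L2 = -/E/- → run E
t=41: L0/L1/L2 = -/E/- → run E
t=42: L0/L1/L2 = -/E/- → run E
t=43: (idle)
t=44: (idle)
t=45: (idle)
t=46: (idle)
t=47: (idle)
t=48: (idle)
t=49: (idle)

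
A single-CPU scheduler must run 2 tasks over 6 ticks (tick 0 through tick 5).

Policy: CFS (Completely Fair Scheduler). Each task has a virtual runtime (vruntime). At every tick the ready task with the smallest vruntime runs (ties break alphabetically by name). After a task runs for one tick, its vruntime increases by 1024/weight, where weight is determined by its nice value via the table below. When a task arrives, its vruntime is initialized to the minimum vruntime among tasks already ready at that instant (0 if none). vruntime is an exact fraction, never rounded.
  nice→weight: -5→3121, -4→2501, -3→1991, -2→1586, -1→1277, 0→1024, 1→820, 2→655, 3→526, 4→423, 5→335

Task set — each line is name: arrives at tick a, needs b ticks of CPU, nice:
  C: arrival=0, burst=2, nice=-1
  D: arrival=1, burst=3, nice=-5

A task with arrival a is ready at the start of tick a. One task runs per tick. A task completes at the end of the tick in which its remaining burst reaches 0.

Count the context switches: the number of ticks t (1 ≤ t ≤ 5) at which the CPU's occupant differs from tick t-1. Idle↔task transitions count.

context switches = 2

t=0: vr[C=0] → run C
t=1: vr[C=1024/1277 D=1024/1277] → run C
t=2: vr[D=1024/1277] → run D
t=3: vr[D=4503552/3985517] → run D
t=4: vr[D=5811200/3985517] → run D
t=5: (idle)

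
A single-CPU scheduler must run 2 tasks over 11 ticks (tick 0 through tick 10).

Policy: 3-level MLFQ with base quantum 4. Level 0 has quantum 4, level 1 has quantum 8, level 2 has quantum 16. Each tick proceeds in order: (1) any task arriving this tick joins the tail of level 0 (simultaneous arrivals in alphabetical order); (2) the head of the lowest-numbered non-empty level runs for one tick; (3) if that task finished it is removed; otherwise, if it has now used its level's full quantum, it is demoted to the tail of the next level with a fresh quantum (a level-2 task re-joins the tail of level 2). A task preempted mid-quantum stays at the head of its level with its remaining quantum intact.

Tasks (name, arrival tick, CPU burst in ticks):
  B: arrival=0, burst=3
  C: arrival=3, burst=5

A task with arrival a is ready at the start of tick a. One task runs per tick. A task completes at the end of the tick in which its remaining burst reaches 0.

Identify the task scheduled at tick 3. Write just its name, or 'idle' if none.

running at tick 3 = C

t=0: L0/L1/L2 = B/-/- → run B
t=1: L0/L1/L2 = B/-/- → run B
t=2: L0/L1/L2 = B/-/- → run B
t=3: L0/L1/L2 = C/-/- → run C
t=4: L0/L1/L2 = C/-/- → run C
t=5: L0/L1/L2 = C/-/- → run C
t=6: L0/L1/L2 = C/-/- → run C
t=7: L0/L1/L2 = -/C/- → run C
t=8: (idle)
t=9: (idle)
t=10: (idle)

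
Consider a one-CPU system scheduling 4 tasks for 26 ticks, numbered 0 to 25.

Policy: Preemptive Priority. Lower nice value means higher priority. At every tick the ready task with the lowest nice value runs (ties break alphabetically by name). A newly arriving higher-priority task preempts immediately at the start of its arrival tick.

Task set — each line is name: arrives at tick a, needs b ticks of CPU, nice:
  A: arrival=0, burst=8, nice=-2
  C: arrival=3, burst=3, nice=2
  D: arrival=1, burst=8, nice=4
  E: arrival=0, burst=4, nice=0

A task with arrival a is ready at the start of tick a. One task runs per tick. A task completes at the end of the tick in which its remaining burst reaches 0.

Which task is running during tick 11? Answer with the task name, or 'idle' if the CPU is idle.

t=0: ready={A,E} → run A
t=1: ready={A,D,E} → run A
t=2: ready={A,D,E} → run A
t=3: ready={A,C,D,E} → run A
t=4: ready={A,C,D,E} → run A
t=5: ready={A,C,D,E} → run A
t=6: ready={A,C,D,E} → run A
t=7: ready={A,C,D,E} → run A
t=8: ready={C,D,E} → run E
t=9: ready={C,D,E} → run E
t=10: ready={C,D,E} → run E
t=11: ready={C,D,E} → run E
t=12: ready={C,D} → run C
t=13: ready={C,D} → run C
t=14: ready={C,D} → run C
t=15: ready={D} → run D
t=16: ready={D} → run D
t=17: ready={D} → run D
t=18: ready={D} → run D
t=19: ready={D} → run D
t=20: ready={D} → run D
t=21: ready={D} → run D
t=22: ready={D} → run D
t=23: (idle)
t=24: (idle)
t=25: (idle)

running at tick 11 = E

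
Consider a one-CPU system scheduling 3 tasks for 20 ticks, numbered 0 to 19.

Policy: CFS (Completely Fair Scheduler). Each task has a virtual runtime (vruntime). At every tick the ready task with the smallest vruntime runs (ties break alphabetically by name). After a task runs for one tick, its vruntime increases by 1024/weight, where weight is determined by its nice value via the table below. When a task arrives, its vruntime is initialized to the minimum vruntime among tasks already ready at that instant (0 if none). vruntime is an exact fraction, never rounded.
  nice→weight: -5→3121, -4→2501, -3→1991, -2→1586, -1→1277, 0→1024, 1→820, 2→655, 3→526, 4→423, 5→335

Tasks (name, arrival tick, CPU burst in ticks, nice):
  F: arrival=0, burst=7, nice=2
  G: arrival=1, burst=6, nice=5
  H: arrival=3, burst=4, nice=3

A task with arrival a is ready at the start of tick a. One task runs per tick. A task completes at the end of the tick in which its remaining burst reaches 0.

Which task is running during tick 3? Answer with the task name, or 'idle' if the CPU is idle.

t=0: vr[F=0] → run F
t=1: vr[F=1024/655 G=1024/655] → run F
t=2: vr[F=2048/655 G=1024/655] → run G
t=3: vr[F=2048/655 G=202752/43885 H=2048/655] → run F
t=4: vr[F=3072/655 G=202752/43885 H=2048/655] → run H
t=5: vr[F=3072/655 G=202752/43885 H=873984/172265] → run G
t=6: vr[F=3072/655 G=336896/43885 H=873984/172265] → run F
t=7: vr[F=4096/655 G=336896/43885 H=873984/172265] → run H
t=8: vr[F=4096/655 G=336896/43885 H=1209344/172265] → run F
t=9: vr[F=1024/131 G=336896/43885 H=1209344/172265] → run H
t=10: vr[F=1024/131 G=336896/43885 H=1544704/172265] → run G
t=11: vr[F=1024/131 G=94208/8777 H=1544704/172265] → run F
t=12: vr[F=6144/655 G=94208/8777 H=1544704/172265] → run H
t=13: vr[F=6144/655 G=94208/8777] → run F
t=14: vr[G=94208/8777] → run G
t=15: vr[G=605184/43885] → run G
t=16: vr[G=739328/43885] → run G
t=17: (idle)
t=18: (idle)
t=19: (idle)

running at tick 3 = F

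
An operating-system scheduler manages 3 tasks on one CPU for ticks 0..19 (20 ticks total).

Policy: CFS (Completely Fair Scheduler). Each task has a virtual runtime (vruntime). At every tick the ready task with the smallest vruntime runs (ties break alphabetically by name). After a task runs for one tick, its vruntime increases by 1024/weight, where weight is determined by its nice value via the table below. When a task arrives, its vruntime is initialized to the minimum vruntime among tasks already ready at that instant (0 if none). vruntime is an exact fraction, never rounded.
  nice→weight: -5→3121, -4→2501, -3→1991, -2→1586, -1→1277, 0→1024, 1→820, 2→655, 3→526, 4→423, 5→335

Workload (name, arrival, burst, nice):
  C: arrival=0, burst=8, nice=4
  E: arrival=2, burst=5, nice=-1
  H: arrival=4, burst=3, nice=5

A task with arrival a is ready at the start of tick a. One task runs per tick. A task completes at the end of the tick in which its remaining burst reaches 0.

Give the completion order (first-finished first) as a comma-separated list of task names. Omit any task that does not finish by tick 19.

completion order = E, H, C

t=0: vr[C=0] → run C
t=1: vr[C=1024/423] → run C
t=2: vr[C=2048/423 E=2048/423] → run C
t=3: vr[C=1024/141 E=2048/423] → run E
t=4: vr[C=1024/141 E=3048448/540171 H=3048448/540171] → run E
t=5: vr[C=1024/141 E=3481600/540171 H=3048448/540171] → run H
t=6: vr[C=1024/141 E=3481600/540171 H=1574365184/180957285] → run E
t=7: vr[C=1024/141 E=3914752/540171 H=1574365184/180957285] → run E
t=8: vr[C=1024/141 E=4347904/540171 H=1574365184/180957285] → run C
t=9: vr[C=4096/423 E=4347904/540171 H=1574365184/180957285] → run E
t=10: vr[C=4096/423 H=1574365184/180957285] → run H
t=11: vr[C=4096/423 H=2127500288/180957285] → run C
t=12: vr[C=5120/423 H=2127500288/180957285] → run H
t=13: vr[C=5120/423] → run C
t=14: vr[C=2048/141] → run C
t=15: vr[C=7168/423] → run C
t=16: (idle)
t=17: (idle)
t=18: (idle)
t=19: (idle)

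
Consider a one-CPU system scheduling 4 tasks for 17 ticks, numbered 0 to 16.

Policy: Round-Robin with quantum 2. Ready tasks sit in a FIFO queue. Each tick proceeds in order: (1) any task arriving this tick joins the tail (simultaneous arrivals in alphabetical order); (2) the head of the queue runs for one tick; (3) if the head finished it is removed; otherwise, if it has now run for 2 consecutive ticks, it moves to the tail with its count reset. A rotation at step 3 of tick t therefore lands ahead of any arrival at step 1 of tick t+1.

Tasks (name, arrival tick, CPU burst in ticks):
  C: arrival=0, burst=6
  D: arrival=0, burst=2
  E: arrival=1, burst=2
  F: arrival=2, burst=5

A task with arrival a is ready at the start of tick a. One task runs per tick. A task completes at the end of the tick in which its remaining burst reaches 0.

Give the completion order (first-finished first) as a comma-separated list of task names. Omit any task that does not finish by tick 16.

t=0: queue=[C,D] q_used=0 → run C
t=1: queue=[C,D,E] q_used=1 → run C
t=2: queue=[D,E,C,F] q_used=0 → run D
t=3: queue=[D,E,C,F] q_used=1 → run D
t=4: queue=[E,C,F] q_used=0 → run E
t=5: queue=[E,C,F] q_used=1 → run E
t=6: queue=[C,F] q_used=0 → run C
t=7: queue=[C,F] q_used=1 → run C
t=8: queue=[F,C] q_used=0 → run F
t=9: queue=[F,C] q_used=1 → run F
t=10: queue=[C,F] q_used=0 → run C
t=11: queue=[C,F] q_used=1 → run C
t=12: queue=[F] q_used=0 → run F
t=13: queue=[F] q_used=1 → run F
t=14: queue=[F] q_used=0 → run F
t=15: (idle)
t=16: (idle)

completion order = D, E, C, F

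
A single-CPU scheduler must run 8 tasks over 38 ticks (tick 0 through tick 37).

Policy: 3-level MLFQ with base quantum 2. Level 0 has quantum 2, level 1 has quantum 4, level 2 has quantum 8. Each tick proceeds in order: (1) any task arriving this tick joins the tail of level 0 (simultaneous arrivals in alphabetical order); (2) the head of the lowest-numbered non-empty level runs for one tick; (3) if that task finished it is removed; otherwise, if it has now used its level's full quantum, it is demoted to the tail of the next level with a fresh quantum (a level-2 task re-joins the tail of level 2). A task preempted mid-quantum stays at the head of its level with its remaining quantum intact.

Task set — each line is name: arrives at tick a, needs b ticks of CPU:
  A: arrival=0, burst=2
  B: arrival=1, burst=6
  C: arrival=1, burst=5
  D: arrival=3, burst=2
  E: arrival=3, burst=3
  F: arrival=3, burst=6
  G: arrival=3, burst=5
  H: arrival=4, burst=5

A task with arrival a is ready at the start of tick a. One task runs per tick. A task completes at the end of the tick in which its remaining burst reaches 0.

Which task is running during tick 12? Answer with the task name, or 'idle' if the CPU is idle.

running at tick 12 = G

t=0: L0/L1/L2 = A/-/- → run A
t=1: L0/L1/L2 = ABC/-/- → run A
t=2: L0/L1/L2 = BC/-/- → run B
t=3: L0/L1/L2 = BCDEFG/-/- → run B
t=4: L0/L1/L2 = CDEFGH/B/- → run C
t=5: L0/L1/L2 = CDEFGH/B/- → run C
t=6: L0/L1/L2 = DEFGH/BC/- → run D
t=7: L0/L1/L2 = DEFGH/BC/- → run D
t=8: L0/L1/L2 = EFGH/BC/- → run E
t=9: L0/L1/L2 = EFGH/BC/- → run E
t=10: L0/L1/L2 = FGH/BCE/- → run F
t=11: L0/L1/L2 = FGH/BCE/- → run F
t=12: L0/L1/L2 = GH/BCEF/- → run G
t=13: L0/L1/L2 = GH/BCEF/- → run G
t=14: L0/L1/L2 = H/BCEFG/- → run H
t=15: L0/L1/L2 = H/BCEFG/- → run H
t=16: L0/L1/L2 = -/BCEFGH/- → run B
t=17: L0/L1/L2 = -/BCEFGH/- → run B
t=18: L0/L1/L2 = -/BCEFGH/- → run B
t=19: L0/L1/L2 = -/BCEFGH/- → run B
t=20: L0/L1/L2 = -/CEFGH/- → run C
t=21: L0/L1/L2 = -/CEFGH/- → run C
t=22: L0/L1/L2 = -/CEFGH/- → run C
t=23: L0/L1/L2 = -/EFGH/- → run E
t=24: L0/L1/L2 = -/FGH/- → run F
t=25: L0/L1/L2 = -/FGH/- → run F
t=26: L0/L1/L2 = -/FGH/- → run F
t=27: L0/L1/L2 = -/FGH/- → run F
t=28: L0/L1/L2 = -/GH/- → run G
t=29: L0/L1/L2 = -/GH/- → run G
t=30: L0/L1/L2 = -/GH/- → run G
t=31: L0/L1/L2 = -/H/- → run H
t=32: L0/L1/L2 = -/H/- → run H
t=33: L0/L1/L2 = -/H/- → run H
t=34: (idle)
t=35: (idle)
t=36: (idle)
t=37: (idle)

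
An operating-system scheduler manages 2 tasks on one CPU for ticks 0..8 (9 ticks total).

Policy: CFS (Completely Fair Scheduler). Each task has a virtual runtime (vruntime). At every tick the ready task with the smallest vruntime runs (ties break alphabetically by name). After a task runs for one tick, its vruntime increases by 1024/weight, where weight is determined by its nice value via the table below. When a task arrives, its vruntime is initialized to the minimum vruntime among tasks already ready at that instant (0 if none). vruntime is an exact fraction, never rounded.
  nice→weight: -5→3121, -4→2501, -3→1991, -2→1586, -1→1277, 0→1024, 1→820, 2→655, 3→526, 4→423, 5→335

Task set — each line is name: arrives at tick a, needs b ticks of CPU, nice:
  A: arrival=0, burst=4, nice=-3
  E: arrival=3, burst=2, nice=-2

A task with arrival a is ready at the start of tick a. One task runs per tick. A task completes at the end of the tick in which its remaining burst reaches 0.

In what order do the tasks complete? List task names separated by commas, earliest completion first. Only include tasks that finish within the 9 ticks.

t=0: vr[A=0] → run A
t=1: vr[A=1024/1991] → run A
t=2: vr[A=2048/1991] → run A
t=3: vr[A=3072/1991 E=3072/1991] → run A
t=4: vr[E=3072/1991] → run E
t=5: vr[E=3455488/1578863] → run E
t=6: (idle)
t=7: (idle)
t=8: (idle)

completion order = A, E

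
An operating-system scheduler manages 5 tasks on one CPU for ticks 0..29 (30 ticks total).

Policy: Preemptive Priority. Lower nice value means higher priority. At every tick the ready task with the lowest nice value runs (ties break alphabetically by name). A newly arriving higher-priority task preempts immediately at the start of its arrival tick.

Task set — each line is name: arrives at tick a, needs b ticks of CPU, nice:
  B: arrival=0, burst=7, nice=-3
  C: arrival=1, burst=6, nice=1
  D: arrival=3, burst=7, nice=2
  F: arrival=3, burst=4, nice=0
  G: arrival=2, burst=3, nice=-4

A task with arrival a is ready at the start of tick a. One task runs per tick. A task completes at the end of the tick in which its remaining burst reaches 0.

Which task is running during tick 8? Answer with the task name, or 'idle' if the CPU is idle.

running at tick 8 = B

t=0: ready={B} → run B
t=1: ready={B,C} → run B
t=2: ready={B,C,G} → run G
t=3: ready={B,C,D,F,G} → run G
t=4: ready={B,C,D,F,G} → run G
t=5: ready={B,C,D,F} → run B
t=6: ready={B,C,D,F} → run B
t=7: ready={B,C,D,F} → run B
t=8: ready={B,C,D,F} → run B
t=9: ready={B,C,D,F} → run B
t=10: ready={C,D,F} → run F
t=11: ready={C,D,F} → run F
t=12: ready={C,D,F} → run F
t=13: ready={C,D,F} → run F
t=14: ready={C,D} → run C
t=15: ready={C,D} → run C
t=16: ready={C,D} → run C
t=17: ready={C,D} → run C
t=18: ready={C,D} → run C
t=19: ready={C,D} → run C
t=20: ready={D} → run D
t=21: ready={D} → run D
t=22: ready={D} → run D
t=23: ready={D} → run D
t=24: ready={D} → run D
t=25: ready={D} → run D
t=26: ready={D} → run D
t=27: (idle)
t=28: (idle)
t=29: (idle)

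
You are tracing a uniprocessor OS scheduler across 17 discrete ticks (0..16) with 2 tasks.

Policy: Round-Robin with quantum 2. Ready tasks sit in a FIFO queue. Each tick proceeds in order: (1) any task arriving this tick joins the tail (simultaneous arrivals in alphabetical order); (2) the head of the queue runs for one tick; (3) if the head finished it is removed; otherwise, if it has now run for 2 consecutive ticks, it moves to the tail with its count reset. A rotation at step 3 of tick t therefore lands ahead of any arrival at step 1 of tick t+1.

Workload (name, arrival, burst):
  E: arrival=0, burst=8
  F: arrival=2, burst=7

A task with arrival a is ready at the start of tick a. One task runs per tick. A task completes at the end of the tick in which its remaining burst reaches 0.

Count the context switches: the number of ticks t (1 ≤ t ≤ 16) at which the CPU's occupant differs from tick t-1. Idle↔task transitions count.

context switches = 6

t=0: queue=[E] q_used=0 → run E
t=1: queue=[E] q_used=1 → run E
t=2: queue=[E,F] q_used=0 → run E
t=3: queue=[E,F] q_used=1 → run E
t=4: queue=[F,E] q_used=0 → run F
t=5: queue=[F,E] q_used=1 → run F
t=6: queue=[E,F] q_used=0 → run E
t=7: queue=[E,F] q_used=1 → run E
t=8: queue=[F,E] q_used=0 → run F
t=9: queue=[F,E] q_used=1 → run F
t=10: queue=[E,F] q_used=0 → run E
t=11: queue=[E,F] q_used=1 → run E
t=12: queue=[F] q_used=0 → run F
t=13: queue=[F] q_used=1 → run F
t=14: queue=[F] q_used=0 → run F
t=15: (idle)
t=16: (idle)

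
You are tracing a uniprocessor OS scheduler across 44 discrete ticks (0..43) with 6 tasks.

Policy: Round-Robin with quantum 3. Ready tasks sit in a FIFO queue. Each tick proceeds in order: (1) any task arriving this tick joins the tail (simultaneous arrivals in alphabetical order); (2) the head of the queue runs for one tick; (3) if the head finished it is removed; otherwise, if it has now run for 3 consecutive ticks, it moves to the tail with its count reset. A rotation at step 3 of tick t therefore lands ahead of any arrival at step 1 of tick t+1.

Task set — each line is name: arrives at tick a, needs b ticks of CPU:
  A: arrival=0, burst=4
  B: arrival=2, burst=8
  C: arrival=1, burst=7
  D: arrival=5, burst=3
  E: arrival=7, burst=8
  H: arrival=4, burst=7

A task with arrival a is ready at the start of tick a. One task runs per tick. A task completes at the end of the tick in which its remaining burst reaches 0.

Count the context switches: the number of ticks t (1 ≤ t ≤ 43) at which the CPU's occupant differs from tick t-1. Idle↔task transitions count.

t=0: queue=[A] q_used=0 → run A
t=1: queue=[A,C] q_used=1 → run A
t=2: queue=[A,C,B] q_used=2 → run A
t=3: queue=[C,B,A] q_used=0 → run C
t=4: queue=[C,B,A,H] q_used=1 → run C
t=5: queue=[C,B,A,H,D] q_used=2 → run C
t=6: queue=[B,A,H,D,C] q_used=0 → run B
t=7: queue=[B,A,H,D,C,E] q_used=1 → run B
t=8: queue=[B,A,H,D,C,E] q_used=2 → run B
t=9: queue=[A,H,D,C,E,B] q_used=0 → run A
t=10: queue=[H,D,C,E,B] q_used=0 → run H
t=11: queue=[H,D,C,E,B] q_used=1 → run H
t=12: queue=[H,D,C,E,B] q_used=2 → run H
t=13: queue=[D,C,E,B,H] q_used=0 → run D
t=14: queue=[D,C,E,B,H] q_used=1 → run D
t=15: queue=[D,C,E,B,H] q_used=2 → run D
t=16: queue=[C,E,B,H] q_used=0 → run C
t=17: queue=[C,E,B,H] q_used=1 → run C
t=18: queue=[C,E,B,H] q_used=2 → run C
t=19: queue=[E,B,H,C] q_used=0 → run E
t=20: queue=[E,B,H,C] q_used=1 → run E
t=21: queue=[E,B,H,C] q_used=2 → run E
t=22: queue=[B,H,C,E] q_used=0 → run B
t=23: queue=[B,H,C,E] q_used=1 → run B
t=24: queue=[B,H,C,E] q_used=2 → run B
t=25: queue=[H,C,E,B] q_used=0 → run H
t=26: queue=[H,C,E,B] q_used=1 → run H
t=27: queue=[H,C,E,B] q_used=2 → run H
t=28: queue=[C,E,B,H] q_used=0 → run C
t=29: queue=[E,B,H] q_used=0 → run E
t=30: queue=[E,B,H] q_used=1 → run E
t=31: queue=[E,B,H] q_used=2 → run E
t=32: queue=[B,H,E] q_used=0 → run B
t=33: queue=[B,H,E] q_used=1 → run B
t=34: queue=[H,E] q_used=0 → run H
t=35: queue=[E] q_used=0 → run E
t=36: queue=[E] q_used=1 → run E
t=37: (idle)
t=38: (idle)
t=39: (idle)
t=40: (idle)
t=41: (idle)
t=42: (idle)
t=43: (idle)

context switches = 15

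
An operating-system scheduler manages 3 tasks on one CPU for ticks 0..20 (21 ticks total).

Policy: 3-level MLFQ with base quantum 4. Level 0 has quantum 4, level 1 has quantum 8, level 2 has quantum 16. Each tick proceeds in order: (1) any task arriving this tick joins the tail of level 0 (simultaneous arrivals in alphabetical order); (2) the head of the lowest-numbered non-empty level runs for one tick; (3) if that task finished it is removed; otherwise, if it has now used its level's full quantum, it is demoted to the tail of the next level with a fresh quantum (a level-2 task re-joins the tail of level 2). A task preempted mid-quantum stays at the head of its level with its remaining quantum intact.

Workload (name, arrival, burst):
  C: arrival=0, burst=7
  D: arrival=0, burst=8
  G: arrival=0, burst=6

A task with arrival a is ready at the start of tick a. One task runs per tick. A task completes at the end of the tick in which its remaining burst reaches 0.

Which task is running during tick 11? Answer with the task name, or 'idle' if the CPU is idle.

running at tick 11 = G

t=0: L0/L1/L2 = CDG/-/- → run C
t=1: L0/L1/L2 = CDG/-/- → run C
t=2: L0/L1/L2 = CDG/-/- → run C
t=3: L0/L1/L2 = CDG/-/- → run C
t=4: L0/L1/L2 = DG/C/- → run D
t=5: L0/L1/L2 = DG/C/- → run D
t=6: L0/L1/L2 = DG/C/- → run D
t=7: L0/L1/L2 = DG/C/- → run D
t=8: L0/L1/L2 = G/CD/- → run G
t=9: L0/L1/L2 = G/CD/- → run G
t=10: L0/L1/L2 = G/CD/- → run G
t=11: L0/L1/L2 = G/CD/- → run G
t=12: L0/L1/L2 = -/CDG/- → run C
t=13: L0/L1/L2 = -/CDG/- → run C
t=14: L0/L1/L2 = -/CDG/- → run C
t=15: L0/L1/L2 = -/DG/- → run D
t=16: L0/L1/L2 = -/DG/- → run D
t=17: L0/L1/L2 = -/DG/- → run D
t=18: L0/L1/L2 = -/DG/- → run D
t=19: L0/L1/L2 = -/G/- → run G
t=20: L0/L1/L2 = -/G/- → run G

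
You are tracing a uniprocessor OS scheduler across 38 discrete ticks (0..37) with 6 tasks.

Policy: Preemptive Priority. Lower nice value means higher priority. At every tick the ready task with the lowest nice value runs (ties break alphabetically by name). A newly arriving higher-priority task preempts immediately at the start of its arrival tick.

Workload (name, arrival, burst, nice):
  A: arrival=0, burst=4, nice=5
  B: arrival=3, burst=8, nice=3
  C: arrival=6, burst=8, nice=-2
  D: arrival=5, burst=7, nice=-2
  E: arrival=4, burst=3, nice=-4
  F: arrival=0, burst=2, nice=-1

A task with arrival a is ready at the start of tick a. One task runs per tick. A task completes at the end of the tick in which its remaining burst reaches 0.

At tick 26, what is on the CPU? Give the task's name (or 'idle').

t=0: ready={A,F} → run F
t=1: ready={A,F} → run F
t=2: ready={A} → run A
t=3: ready={A,B} → run B
t=4: ready={A,B,E} → run E
t=5: ready={A,B,D,E} → run E
t=6: ready={A,B,C,D,E} → run E
t=7: ready={A,B,C,D} → run C
t=8: ready={A,B,C,D} → run C
t=9: ready={A,B,C,D} → run C
t=10: ready={A,B,C,D} → run C
t=11: ready={A,B,C,D} → run C
t=12: ready={A,B,C,D} → run C
t=13: ready={A,B,C,D} → run C
t=14: ready={A,B,C,D} → run C
t=15: ready={A,B,D} → run D
t=16: ready={A,B,D} → run D
t=17: ready={A,B,D} → run D
t=18: ready={A,B,D} → run D
t=19: ready={A,B,D} → run D
t=20: ready={A,B,D} → run D
t=21: ready={A,B,D} → run D
t=22: ready={A,B} → run B
t=23: ready={A,B} → run B
t=24: ready={A,B} → run B
t=25: ready={A,B} → run B
t=26: ready={A,B} → run B
t=27: ready={A,B} → run B
t=28: ready={A,B} → run B
t=29: ready={A} → run A
t=30: ready={A} → run A
t=31: ready={A} → run A
t=32: (idle)
t=33: (idle)
t=34: (idle)
t=35: (idle)
t=36: (idle)
t=37: (idle)

running at tick 26 = B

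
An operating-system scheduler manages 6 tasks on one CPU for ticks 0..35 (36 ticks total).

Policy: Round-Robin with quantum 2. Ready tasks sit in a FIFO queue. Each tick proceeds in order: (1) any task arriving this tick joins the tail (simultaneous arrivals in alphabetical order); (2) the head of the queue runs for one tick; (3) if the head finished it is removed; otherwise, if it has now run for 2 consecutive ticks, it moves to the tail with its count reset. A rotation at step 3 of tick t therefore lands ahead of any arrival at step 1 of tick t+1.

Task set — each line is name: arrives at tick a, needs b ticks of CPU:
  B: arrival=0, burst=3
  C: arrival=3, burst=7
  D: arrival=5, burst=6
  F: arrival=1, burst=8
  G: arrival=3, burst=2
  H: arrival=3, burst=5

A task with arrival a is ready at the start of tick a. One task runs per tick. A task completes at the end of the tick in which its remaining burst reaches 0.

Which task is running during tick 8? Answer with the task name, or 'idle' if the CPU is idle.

t=0: queue=[B] q_used=0 → run B
t=1: queue=[B,F] q_used=1 → run B
t=2: queue=[F,B] q_used=0 → run F
t=3: queue=[F,B,C,G,H] q_used=1 → run F
t=4: queue=[B,C,G,H,F] q_used=0 → run B
t=5: queue=[C,G,H,F,D] q_used=0 → run C
t=6: queue=[C,G,H,F,D] q_used=1 → run C
t=7: queue=[G,H,F,D,C] q_used=0 → run G
t=8: queue=[G,H,F,D,C] q_used=1 → run G
t=9: queue=[H,F,D,C] q_used=0 → run H
t=10: queue=[H,F,D,C] q_used=1 → run H
t=11: queue=[F,D,C,H] q_used=0 → run F
t=12: queue=[F,D,C,H] q_used=1 → run F
t=13: queue=[D,C,H,F] q_used=0 → run D
t=14: queue=[D,C,H,F] q_used=1 → run D
t=15: queue=[C,H,F,D] q_used=0 → run C
t=16: queue=[C,H,F,D] q_used=1 → run C
t=17: queue=[H,F,D,C] q_used=0 → run H
t=18: queue=[H,F,D,C] q_used=1 → run H
t=19: queue=[F,D,C,H] q_used=0 → run F
t=20: queue=[F,D,C,H] q_used=1 → run F
t=21: queue=[D,C,H,F] q_used=0 → run D
t=22: queue=[D,C,H,F] q_used=1 → run D
t=23: queue=[C,H,F,D] q_used=0 → run C
t=24: queue=[C,H,F,D] q_used=1 → run C
t=25: queue=[H,F,D,C] q_used=0 → run H
t=26: queue=[F,D,C] q_used=0 → run F
t=27: queue=[F,D,C] q_used=1 → run F
t=28: queue=[D,C] q_used=0 → run D
t=29: queue=[D,C] q_used=1 → run D
t=30: queue=[C] q_used=0 → run C
t=31: (idle)
t=32: (idle)
t=33: (idle)
t=34: (idle)
t=35: (idle)

running at tick 8 = G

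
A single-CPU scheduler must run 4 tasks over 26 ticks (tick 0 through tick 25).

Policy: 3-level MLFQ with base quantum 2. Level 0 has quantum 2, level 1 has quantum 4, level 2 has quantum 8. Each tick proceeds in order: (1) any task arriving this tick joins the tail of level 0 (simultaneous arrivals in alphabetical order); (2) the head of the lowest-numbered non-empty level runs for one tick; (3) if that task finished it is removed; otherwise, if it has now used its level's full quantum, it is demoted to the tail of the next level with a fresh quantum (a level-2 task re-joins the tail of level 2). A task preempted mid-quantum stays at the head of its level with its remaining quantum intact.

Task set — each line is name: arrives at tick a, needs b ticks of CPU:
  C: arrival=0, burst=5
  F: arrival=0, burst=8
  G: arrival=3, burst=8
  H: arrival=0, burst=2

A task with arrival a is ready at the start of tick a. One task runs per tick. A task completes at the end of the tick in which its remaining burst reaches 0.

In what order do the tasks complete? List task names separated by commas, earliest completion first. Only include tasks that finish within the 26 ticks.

completion order = H, C, F, G

t=0: L0/L1/L2 = CFH/-/- → run C
t=1: L0/L1/L2 = CFH/-/- → run C
t=2: L0/L1/L2 = FH/C/- → run F
t=3: L0/L1/L2 = FHG/C/- → run F
t=4: L0/L1/L2 = HG/CF/- → run H
t=5: L0/L1/L2 = HG/CF/- → run H
t=6: L0/L1/L2 = G/CF/- → run G
t=7: L0/L1/L2 = G/CF/- → run G
t=8: L0/L1/L2 = -/CFG/- → run C
t=9: L0/L1/L2 = -/CFG/- → run C
t=10: L0/L1/L2 = -/CFG/- → run C
t=11: L0/L1/L2 = -/FG/- → run F
t=12: L0/L1/L2 = -/FG/- → run F
t=13: L0/L1/L2 = -/FG/- → run F
t=14: L0/L1/L2 = -/FG/- → run F
t=15: L0/L1/L2 = -/G/F → run G
t=16: L0/L1/L2 = -/G/F → run G
t=17: L0/L1/L2 = -/G/F → run G
t=18: L0/L1/L2 = -/G/F → run G
t=19: L0/L1/L2 = -/-/FG → run F
t=20: L0/L1/L2 = -/-/FG → run F
t=21: L0/L1/L2 = -/-/G → run G
t=22: L0/L1/L2 = -/-/G → run G
t=23: (idle)
t=24: (idle)
t=25: (idle)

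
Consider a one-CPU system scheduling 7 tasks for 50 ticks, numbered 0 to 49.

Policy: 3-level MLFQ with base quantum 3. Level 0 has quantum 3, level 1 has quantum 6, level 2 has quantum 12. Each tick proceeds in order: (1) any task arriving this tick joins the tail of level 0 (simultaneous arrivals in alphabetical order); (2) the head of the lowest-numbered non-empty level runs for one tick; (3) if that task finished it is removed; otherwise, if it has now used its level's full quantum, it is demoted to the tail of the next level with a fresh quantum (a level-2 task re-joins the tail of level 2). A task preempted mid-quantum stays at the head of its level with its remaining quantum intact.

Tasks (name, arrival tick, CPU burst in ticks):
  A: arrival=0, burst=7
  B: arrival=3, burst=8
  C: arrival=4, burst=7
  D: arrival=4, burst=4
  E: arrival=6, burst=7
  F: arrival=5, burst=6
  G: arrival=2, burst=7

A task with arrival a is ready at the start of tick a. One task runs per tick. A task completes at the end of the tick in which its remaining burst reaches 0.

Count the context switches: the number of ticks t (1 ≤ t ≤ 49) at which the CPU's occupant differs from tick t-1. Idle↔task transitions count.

context switches = 14

t=0: L0/L1/L2 = A/-/- → run A
t=1: L0/L1/L2 = A/-/- → run A
t=2: L0/L1/L2 = AG/-/- → run A
t=3: L0/L1/L2 = GB/A/- → run G
t=4: L0/L1/L2 = GBCD/A/- → run G
t=5: L0/L1/L2 = GBCDF/A/- → run G
t=6: L0/L1/L2 = BCDFE/AG/- → run B
t=7: L0/L1/L2 = BCDFE/AG/- → run B
t=8: L0/L1/L2 = BCDFE/AG/- → run B
t=9: L0/L1/L2 = CDFE/AGB/- → run C
t=10: L0/L1/L2 = CDFE/AGB/- → run C
t=11: L0/L1/L2 = CDFE/AGB/- → run C
t=12: L0/L1/L2 = DFE/AGBC/- → run D
t=13: L0/L1/L2 = DFE/AGBC/- → run D
t=14: L0/L1/L2 = DFE/AGBC/- → run D
t=15: L0/L1/L2 = FE/AGBCD/- → run F
t=16: L0/L1/L2 = FE/AGBCD/- → run F
t=17: L0/L1/L2 = FE/AGBCD/- → run F
t=18: L0/L1/L2 = E/AGBCDF/- → run E
t=19: L0/L1/L2 = E/AGBCDF/- → run E
t=20: L0/L1/L2 = E/AGBCDF/- → run E
t=21: L0/L1/L2 = -/AGBCDFE/- → run A
t=22: L0/L1/L2 = -/AGBCDFE/- → run A
t=23: L0/L1/L2 = -/AGBCDFE/- → run A
t=24: L0/L1/L2 = -/AGBCDFE/- → run A
t=25: L0/L1/L2 = -/GBCDFE/- → run G
t=26: L0/L1/L2 = -/GBCDFE/- → run G
t=27: L0/L1/L2 = -/GBCDFE/- → run G
t=28: L0/L1/L2 = -/GBCDFE/- → run G
t=29: L0/L1/L2 = -/BCDFE/- → run B
t=30: L0/L1/L2 = -/BCDFE/- → run B
t=31: L0/L1/L2 = -/BCDFE/- → run B
t=32: L0/L1/L2 = -/BCDFE/- → run B
t=33: L0/L1/L2 = -/BCDFE/- → run B
t=34: L0/L1/L2 = -/CDFE/- → run C
t=35: L0/L1/L2 = -/CDFE/- → run C
t=36: L0/L1/L2 = -/CDFE/- → run C
t=37: L0/L1/L2 = -/CDFE/- → run C
t=38: L0/L1/L2 = -/DFE/- → run D
t=39: L0/L1/L2 = -/FE/- → run F
t=40: L0/L1/L2 = -/FE/- → run F
t=41: L0/L1/L2 = -/FE/- → run F
t=42: L0/L1/L2 = -/E/- → run E
t=43: L0/L1/L2 = -/E/- → run E
t=44: L0/L1/L2 = -/E/- → run E
t=45: L0/L1/L2 = -/E/- → run E
t=46: (idle)
t=47: (idle)
t=48: (idle)
t=49: (idle)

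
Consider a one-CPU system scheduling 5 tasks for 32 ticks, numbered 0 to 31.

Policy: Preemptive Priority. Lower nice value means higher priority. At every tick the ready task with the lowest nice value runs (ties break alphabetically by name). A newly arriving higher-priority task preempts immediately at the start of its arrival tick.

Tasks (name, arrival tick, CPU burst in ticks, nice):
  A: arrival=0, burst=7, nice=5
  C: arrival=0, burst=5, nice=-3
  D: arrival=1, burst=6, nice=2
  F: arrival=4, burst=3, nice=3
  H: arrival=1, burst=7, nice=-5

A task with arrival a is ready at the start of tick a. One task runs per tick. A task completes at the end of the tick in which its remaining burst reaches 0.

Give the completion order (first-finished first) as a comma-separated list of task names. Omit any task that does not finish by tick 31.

t=0: ready={A,C} → run C
t=1: ready={A,C,D,H} → run H
t=2: ready={A,C,D,H} → run H
t=3: ready={A,C,D,H} → run H
t=4: ready={A,C,D,F,H} → run H
t=5: ready={A,C,D,F,H} → run H
t=6: ready={A,C,D,F,H} → run H
t=7: ready={A,C,D,F,H} → run H
t=8: ready={A,C,D,F} → run C
t=9: ready={A,C,D,F} → run C
t=10: ready={A,C,D,F} → run C
t=11: ready={A,C,D,F} → run C
t=12: ready={A,D,F} → run D
t=13: ready={A,D,F} → run D
t=14: ready={A,D,F} → run D
t=15: ready={A,D,F} → run D
t=16: ready={A,D,F} → run D
t=17: ready={A,D,F} → run D
t=18: ready={A,F} → run F
t=19: ready={A,F} → run F
t=20: ready={A,F} → run F
t=21: ready={A} → run A
t=22: ready={A} → run A
t=23: ready={A} → run A
t=24: ready={A} → run A
t=25: ready={A} → run A
t=26: ready={A} → run A
t=27: ready={A} → run A
t=28: (idle)
t=29: (idle)
t=30: (idle)
t=31: (idle)

completion order = H, C, D, F, A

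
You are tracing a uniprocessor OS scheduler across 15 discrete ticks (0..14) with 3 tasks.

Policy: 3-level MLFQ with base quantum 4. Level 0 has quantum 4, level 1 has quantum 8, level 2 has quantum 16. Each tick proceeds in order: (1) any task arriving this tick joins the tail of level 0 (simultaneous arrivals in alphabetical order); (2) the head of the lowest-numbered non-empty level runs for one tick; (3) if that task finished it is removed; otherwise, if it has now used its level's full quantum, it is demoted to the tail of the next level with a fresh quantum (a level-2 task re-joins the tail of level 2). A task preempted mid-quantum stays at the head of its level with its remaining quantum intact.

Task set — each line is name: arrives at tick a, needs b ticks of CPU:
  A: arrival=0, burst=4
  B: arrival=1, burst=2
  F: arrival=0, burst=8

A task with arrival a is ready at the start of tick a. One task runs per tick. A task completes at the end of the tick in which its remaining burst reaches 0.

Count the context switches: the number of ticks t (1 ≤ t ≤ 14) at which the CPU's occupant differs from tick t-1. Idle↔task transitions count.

context switches = 4

t=0: L0/L1/L2 = AF/-/- → run A
t=1: L0/L1/L2 = AFB/-/- → run A
t=2: L0/L1/L2 = AFB/-/- → run A
t=3: L0/L1/L2 = AFB/-/- → run A
t=4: L0/L1/L2 = FB/-/- → run F
t=5: L0/L1/L2 = FB/-/- → run F
t=6: L0/L1/L2 = FB/-/- → run F
t=7: L0/L1/L2 = FB/-/- → run F
t=8: L0/L1/L2 = B/F/- → run B
t=9: L0/L1/L2 = B/F/- → run B
t=10: L0/L1/L2 = -/F/- → run F
t=11: L0/L1/L2 = -/F/- → run F
t=12: L0/L1/L2 = -/F/- → run F
t=13: L0/L1/L2 = -/F/- → run F
t=14: (idle)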